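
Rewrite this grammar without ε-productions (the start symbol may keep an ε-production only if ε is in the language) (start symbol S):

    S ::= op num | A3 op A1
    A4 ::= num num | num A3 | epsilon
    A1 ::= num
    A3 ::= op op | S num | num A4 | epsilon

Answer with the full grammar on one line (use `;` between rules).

S ::= op num | A3 op A1 | op A1; A4 ::= num num | num A3 | num; A1 ::= num; A3 ::= op op | S num | num A4 | num

The nullable symbols are {A3, A4}.
ε ∉ L(G), so no ε-production is kept.
For each production, add variants omitting each subset of nullable occurrences: S → A3 op A1 gives A3 op A1 | op A1. A4 → num A3 gives num A3 | num. A3 → num A4 gives num A4 | num.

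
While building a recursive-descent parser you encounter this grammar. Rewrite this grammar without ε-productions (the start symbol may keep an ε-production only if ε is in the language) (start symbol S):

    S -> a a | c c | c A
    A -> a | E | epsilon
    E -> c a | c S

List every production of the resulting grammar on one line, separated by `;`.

S -> a a | c c | c A | c; A -> a | E; E -> c a | c S

Nullable set = {A}.
ε ∉ L(G), so no ε-production is kept.
Expand every rule over subsets of its nullable positions: S → c A gives c A | c.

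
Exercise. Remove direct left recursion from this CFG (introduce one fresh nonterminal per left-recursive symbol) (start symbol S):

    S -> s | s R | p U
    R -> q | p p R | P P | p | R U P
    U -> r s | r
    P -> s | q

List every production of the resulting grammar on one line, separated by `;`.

Left recursion appears on R.
For R: α = {U P}, β = {q, p p R, P P, p}. Rewrite as R → β R' and R' → α R' | ε.

S -> s | s R | p U; R -> q R' | p p R R' | P P R' | p R'; U -> r s | r; P -> s | q; R' -> U P R' | ε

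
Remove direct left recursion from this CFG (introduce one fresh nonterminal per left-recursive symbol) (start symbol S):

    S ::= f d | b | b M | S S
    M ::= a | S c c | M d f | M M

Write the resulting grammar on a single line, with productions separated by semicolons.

Directly left-recursive nonterminals: S, M.
For S: α = {S}, β = {f d, b, b M}. Rewrite as S → β S' and S' → α S' | ε.
For M: α = {d f, M}, β = {a, S c c}. Rewrite as M → β M' and M' → α M' | ε.

S ::= f d S' | b S' | b M S'; M ::= a M' | S c c M'; S' ::= S S' | ε; M' ::= d f M' | M M' | ε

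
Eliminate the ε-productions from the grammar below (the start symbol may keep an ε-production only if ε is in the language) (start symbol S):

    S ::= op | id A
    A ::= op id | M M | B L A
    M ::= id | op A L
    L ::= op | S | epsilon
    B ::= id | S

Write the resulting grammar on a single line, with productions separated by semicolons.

S ::= op | id A; A ::= op id | M M | B L A | B A; M ::= id | op A L | op A; L ::= op | S; B ::= id | S

Nullable nonterminals: {L}.
ε ∉ L(G), so no ε-production is kept.
Expand every rule over subsets of its nullable positions: A → B L A gives B L A | B A. M → op A L gives op A L | op A.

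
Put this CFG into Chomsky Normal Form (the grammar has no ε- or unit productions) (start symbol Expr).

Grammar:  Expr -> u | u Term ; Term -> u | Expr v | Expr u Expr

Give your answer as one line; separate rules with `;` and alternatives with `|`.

Expr -> u | X1 Term; Term -> u | Expr X2 | Expr Y1; X1 -> u; X2 -> v; Y1 -> X1 Expr

Introduce a nonterminal for each terminal appearing in a rule of length ≥ 2: X1 → u, X2 → v.
Binarize each right-hand side of length ≥ 3 by chaining fresh nonterminals (Y1, Y2, …): affected rules were Term → Expr X1 Expr.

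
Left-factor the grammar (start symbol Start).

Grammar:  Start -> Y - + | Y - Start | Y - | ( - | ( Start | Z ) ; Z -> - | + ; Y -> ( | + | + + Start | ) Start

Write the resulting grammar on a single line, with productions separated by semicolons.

Start has alternatives sharing prefix 'Y -': factor to Start → Y - Start1 with Start1 → + | Start | ε.
Start has alternatives sharing prefix '(': factor to Start → ( Start2 with Start2 → - | Start.
Y has alternatives sharing prefix '+': factor to Y → + Y1 with Y1 → ε | + Start.

Start -> Z ) | Y - Start1 | ( Start2; Z -> - | +; Y -> ( | ) Start | + Y1; Start1 -> + | Start | eps; Start2 -> - | Start; Y1 -> eps | + Start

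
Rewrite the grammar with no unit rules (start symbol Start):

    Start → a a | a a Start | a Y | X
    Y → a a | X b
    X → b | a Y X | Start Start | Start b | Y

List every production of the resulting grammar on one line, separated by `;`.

Start → a a | a a Start | a Y | b | a Y X | Start Start | Start b | X b; Y → a a | X b; X → b | a Y X | Start Start | Start b | a a | X b

Unit pairs: Start ⇒* {X, Y}; X ⇒* {Y}.
For each unit pair (A, B), copy every non-unit production of B to A, then drop all unit productions.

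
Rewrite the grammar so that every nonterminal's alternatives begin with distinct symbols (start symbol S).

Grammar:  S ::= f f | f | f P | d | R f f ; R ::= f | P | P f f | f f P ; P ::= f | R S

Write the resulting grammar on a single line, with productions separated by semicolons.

S has alternatives sharing prefix 'f': factor to S → f S' with S' → f | ε | P.
R has alternatives sharing prefix 'f': factor to R → f R' with R' → ε | f P.
R has alternatives sharing prefix 'P': factor to R → P R'' with R'' → ε | f f.

S ::= d | R f f | f S'; R ::= f R' | P R''; P ::= f | R S; S' ::= f | epsilon | P; R' ::= epsilon | f P; R'' ::= epsilon | f f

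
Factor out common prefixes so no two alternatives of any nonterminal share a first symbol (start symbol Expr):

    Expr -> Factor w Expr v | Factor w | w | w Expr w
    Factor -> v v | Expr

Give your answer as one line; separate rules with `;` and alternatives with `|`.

Expr -> Factor w Expr1 | w Expr2; Factor -> v v | Expr; Expr1 -> Expr v | epsilon; Expr2 -> epsilon | Expr w

Expr has alternatives sharing prefix 'Factor w': factor to Expr → Factor w Expr1 with Expr1 → Expr v | ε.
Expr has alternatives sharing prefix 'w': factor to Expr → w Expr2 with Expr2 → ε | Expr w.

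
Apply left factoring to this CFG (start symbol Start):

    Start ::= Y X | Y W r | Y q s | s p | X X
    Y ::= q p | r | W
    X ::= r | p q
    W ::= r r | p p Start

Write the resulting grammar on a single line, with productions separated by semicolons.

Start has alternatives sharing prefix 'Y': factor to Start → Y Start1 with Start1 → X | W r | q s.

Start ::= s p | X X | Y Start1; Y ::= q p | r | W; X ::= r | p q; W ::= r r | p p Start; Start1 ::= X | W r | q s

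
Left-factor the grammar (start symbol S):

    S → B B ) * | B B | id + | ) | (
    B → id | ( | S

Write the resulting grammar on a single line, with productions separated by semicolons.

S → id + | ) | ( | B B S'; B → id | ( | S; S' → ) * | eps

S has alternatives sharing prefix 'B B': factor to S → B B S' with S' → ) * | ε.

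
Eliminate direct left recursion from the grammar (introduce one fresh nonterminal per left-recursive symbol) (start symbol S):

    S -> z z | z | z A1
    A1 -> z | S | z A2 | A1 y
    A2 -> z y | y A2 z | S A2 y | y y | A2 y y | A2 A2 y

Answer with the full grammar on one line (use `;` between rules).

Left recursion appears on A1, A2.
For A1: α = {y}, β = {z, S, z A2}. Rewrite as A1 → β A1' and A1' → α A1' | ε.
For A2: α = {y y, A2 y}, β = {z y, y A2 z, S A2 y, y y}. Rewrite as A2 → β A2' and A2' → α A2' | ε.

S -> z z | z | z A1; A1 -> z A1' | S A1' | z A2 A1'; A2 -> z y A2' | y A2 z A2' | S A2 y A2' | y y A2'; A1' -> y A1' | eps; A2' -> y y A2' | A2 y A2' | eps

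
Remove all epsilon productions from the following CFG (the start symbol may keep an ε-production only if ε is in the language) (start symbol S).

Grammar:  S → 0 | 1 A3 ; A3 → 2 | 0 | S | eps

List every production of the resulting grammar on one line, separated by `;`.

S → 0 | 1 A3 | 1; A3 → 2 | 0 | S

The nullable symbols are {A3}.
ε ∉ L(G), so no ε-production is kept.
Add the nullable-subset variants: S → 1 A3 gives 1 A3 | 1.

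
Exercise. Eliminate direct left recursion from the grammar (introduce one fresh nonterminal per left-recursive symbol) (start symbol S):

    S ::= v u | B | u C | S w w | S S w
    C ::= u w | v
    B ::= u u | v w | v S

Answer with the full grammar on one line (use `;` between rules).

S is directly left-recursive.
For S: α = {w w, S w}, β = {v u, B, u C}. Rewrite as S → β S' and S' → α S' | ε.

S ::= v u S' | B S' | u C S'; C ::= u w | v; B ::= u u | v w | v S; S' ::= w w S' | S w S' | eps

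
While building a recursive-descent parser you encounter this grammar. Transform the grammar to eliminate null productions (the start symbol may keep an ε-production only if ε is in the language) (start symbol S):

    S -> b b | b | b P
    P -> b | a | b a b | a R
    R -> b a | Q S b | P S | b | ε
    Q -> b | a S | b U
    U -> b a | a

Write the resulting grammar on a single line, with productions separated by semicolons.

S -> b b | b | b P; P -> b | a | b a b | a R; R -> b a | Q S b | P S | b; Q -> b | a S | b U; U -> b a | a

Nullable set = {R}.
ε ∉ L(G), so no ε-production is kept.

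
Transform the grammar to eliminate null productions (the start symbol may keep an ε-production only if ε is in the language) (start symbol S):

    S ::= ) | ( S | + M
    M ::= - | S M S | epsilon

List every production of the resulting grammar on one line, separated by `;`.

Nullable set = {M}.
ε ∉ L(G), so no ε-production is kept.
Expand every rule over subsets of its nullable positions: S → + M gives + M | +. M → S M S gives S M S | S S.

S ::= ) | ( S | + M | +; M ::= - | S M S | S S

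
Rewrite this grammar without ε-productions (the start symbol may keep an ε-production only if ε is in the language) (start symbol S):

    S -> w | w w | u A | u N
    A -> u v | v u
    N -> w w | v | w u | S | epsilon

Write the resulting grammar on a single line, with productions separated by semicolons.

Nullable nonterminals: {N}.
ε ∉ L(G), so no ε-production is kept.
Expand every rule over subsets of its nullable positions: S → u N gives u N | u.

S -> w | w w | u A | u N | u; A -> u v | v u; N -> w w | v | w u | S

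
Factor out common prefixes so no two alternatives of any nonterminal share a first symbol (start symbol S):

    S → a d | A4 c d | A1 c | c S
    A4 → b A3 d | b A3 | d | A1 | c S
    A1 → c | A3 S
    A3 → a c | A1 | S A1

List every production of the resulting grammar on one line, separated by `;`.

A4 has alternatives sharing prefix 'b A3': factor to A4 → b A3 A4' with A4' → d | ε.

S → a d | A4 c d | A1 c | c S; A4 → d | A1 | c S | b A3 A4'; A1 → c | A3 S; A3 → a c | A1 | S A1; A4' → d | ε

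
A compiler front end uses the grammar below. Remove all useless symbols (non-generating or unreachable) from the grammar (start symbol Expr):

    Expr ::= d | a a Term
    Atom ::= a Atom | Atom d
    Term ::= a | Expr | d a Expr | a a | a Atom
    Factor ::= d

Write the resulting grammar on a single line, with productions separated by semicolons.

Expr ::= d | a a Term; Term ::= a | Expr | d a Expr | a a

Generating nonterminals: {Expr, Factor, Term}.
Reachable from Expr after that: {Expr, Term}.
Removed useless symbols: {Atom, Factor} and every production mentioning them.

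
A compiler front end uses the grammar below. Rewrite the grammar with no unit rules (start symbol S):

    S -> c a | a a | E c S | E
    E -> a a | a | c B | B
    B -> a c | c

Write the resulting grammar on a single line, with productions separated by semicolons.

S -> a c | c | a a | a | c B | c a | E c S; E -> a c | c | a a | a | c B; B -> a c | c

Unit pairs: E ⇒* {B}; S ⇒* {B, E}.
For each unit pair (A, B), copy every non-unit production of B to A, then drop all unit productions.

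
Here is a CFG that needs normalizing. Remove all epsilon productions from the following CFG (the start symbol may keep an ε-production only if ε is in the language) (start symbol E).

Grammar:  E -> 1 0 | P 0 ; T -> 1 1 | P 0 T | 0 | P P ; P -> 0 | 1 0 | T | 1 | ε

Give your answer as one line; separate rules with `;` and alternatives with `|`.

Nullable nonterminals: {P, T}.
ε ∉ L(G), so no ε-production is kept.
Expand every rule over subsets of its nullable positions: E → P 0 gives P 0 | 0. T → P 0 T gives P 0 T | P 0 | 0 T | 0. T → P P gives P P | P.

E -> 1 0 | P 0 | 0; T -> 1 1 | P 0 T | P 0 | 0 T | 0 | P P | P; P -> 0 | 1 0 | T | 1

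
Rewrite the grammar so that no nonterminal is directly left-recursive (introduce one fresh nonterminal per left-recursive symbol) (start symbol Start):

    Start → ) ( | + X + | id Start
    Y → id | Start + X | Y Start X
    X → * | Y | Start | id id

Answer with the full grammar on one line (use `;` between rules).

Start → ) ( | + X + | id Start; Y → id Y1 | Start + X Y1; X → * | Y | Start | id id; Y1 → Start X Y1 | ε

Y is directly left-recursive.
For Y: α = {Start X}, β = {id, Start + X}. Rewrite as Y → β Y1 and Y1 → α Y1 | ε.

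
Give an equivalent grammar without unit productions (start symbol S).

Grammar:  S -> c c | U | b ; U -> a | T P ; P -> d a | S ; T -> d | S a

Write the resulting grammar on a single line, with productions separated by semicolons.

S -> a | T P | c c | b; U -> a | T P; P -> a | T P | c c | b | d a; T -> d | S a

Unit pairs: P ⇒* {S, U}; S ⇒* {U}.
Replace each nonterminal's rules with the union of the non-unit rules of every nonterminal it unit-derives.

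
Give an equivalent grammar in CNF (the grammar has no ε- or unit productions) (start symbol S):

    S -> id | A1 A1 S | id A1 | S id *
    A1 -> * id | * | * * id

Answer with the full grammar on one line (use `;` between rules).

S -> id | A1 Y1 | X1 A1 | S Y2; A1 -> X2 X1 | * | X2 Y3; X1 -> id; X2 -> *; Y1 -> A1 S; Y2 -> X1 X2; Y3 -> X2 X1

Introduce a nonterminal for each terminal appearing in a rule of length ≥ 2: X1 → id, X2 → *.
Binarize each right-hand side of length ≥ 3 by chaining fresh nonterminals (Y1, Y2, …): affected rules were S → A1 A1 S; S → S X1 X2; A1 → X2 X2 X1.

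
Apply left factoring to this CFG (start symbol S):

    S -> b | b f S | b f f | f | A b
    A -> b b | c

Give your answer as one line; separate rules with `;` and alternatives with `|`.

S -> f | A b | b S'; A -> b b | c; S' -> ε | f S''; S'' -> S | f

S has alternatives sharing prefix 'b': factor to S → b S' with S' → ε | f S | f f.
S' has alternatives sharing prefix 'f': factor to S' → f S'' with S'' → S | f.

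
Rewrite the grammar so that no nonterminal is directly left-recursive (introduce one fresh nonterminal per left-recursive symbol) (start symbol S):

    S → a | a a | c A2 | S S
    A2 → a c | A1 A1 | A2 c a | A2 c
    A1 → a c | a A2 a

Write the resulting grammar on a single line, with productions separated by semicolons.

Left recursion appears on S, A2.
For S: α = {S}, β = {a, a a, c A2}. Rewrite as S → β S' and S' → α S' | ε.
For A2: α = {c a, c}, β = {a c, A1 A1}. Rewrite as A2 → β A2' and A2' → α A2' | ε.

S → a S' | a a S' | c A2 S'; A2 → a c A2' | A1 A1 A2'; A1 → a c | a A2 a; S' → S S' | ε; A2' → c a A2' | c A2' | ε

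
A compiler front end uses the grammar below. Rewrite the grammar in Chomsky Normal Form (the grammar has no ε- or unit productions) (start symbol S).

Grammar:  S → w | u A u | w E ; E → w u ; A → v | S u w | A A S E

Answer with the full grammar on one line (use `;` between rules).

Introduce a nonterminal for each terminal appearing in a rule of length ≥ 2: X1 → u, X2 → w.
Binarize each right-hand side of length ≥ 3 by chaining fresh nonterminals (Y1, Y2, …): affected rules were S → X1 A X1; A → S X1 X2; A → A A S E.

S → w | X1 Y1 | X2 E; E → X2 X1; A → v | S Y2 | A Y3; X1 → u; X2 → w; Y1 → A X1; Y2 → X1 X2; Y3 → A Y4; Y4 → S E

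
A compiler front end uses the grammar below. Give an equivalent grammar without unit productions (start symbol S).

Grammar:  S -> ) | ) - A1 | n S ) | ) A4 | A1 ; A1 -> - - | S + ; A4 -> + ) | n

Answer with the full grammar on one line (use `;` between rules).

S -> - - | S + | ) | ) - A1 | n S ) | ) A4; A1 -> - - | S +; A4 -> + ) | n

Unit pairs: S ⇒* {A1}.
For every A with A ⇒* B via unit rules, add B's non-unit alternatives to A; then delete every rule of the form X → Y.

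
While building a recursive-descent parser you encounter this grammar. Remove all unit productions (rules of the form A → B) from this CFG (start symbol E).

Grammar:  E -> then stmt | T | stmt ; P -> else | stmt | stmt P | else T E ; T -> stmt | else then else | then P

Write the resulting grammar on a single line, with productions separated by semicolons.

Unit pairs: E ⇒* {T}.
Replace each nonterminal's rules with the union of the non-unit rules of every nonterminal it unit-derives.

E -> then stmt | stmt | else then else | then P; P -> else | stmt | stmt P | else T E; T -> stmt | else then else | then P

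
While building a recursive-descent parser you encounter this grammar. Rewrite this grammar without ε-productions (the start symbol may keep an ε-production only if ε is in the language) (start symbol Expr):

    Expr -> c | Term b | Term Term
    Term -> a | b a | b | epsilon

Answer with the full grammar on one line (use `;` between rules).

Expr -> c | Term b | b | Term Term | Term | ε; Term -> a | b a | b

Nullable set = {Expr, Term}.
ε ∈ L(G) since Expr is nullable, so keep Expr → ε.
For each production, add variants omitting each subset of nullable occurrences: Expr → Term b gives Term b | b. Expr → Term Term gives Term Term | Term.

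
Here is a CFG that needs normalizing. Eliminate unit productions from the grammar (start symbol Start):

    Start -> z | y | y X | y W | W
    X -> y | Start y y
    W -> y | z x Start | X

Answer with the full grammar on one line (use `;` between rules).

Start -> z | y | y X | y W | Start y y | z x Start; X -> y | Start y y; W -> y | Start y y | z x Start

Unit pairs: Start ⇒* {W, X}; W ⇒* {X}.
Replace each nonterminal's rules with the union of the non-unit rules of every nonterminal it unit-derives.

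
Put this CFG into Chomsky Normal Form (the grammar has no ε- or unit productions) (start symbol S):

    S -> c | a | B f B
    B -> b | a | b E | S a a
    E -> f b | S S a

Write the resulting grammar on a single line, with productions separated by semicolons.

S -> c | a | B Y1; B -> b | a | X2 E | S Y2; E -> X1 X2 | S Y3; X1 -> f; X2 -> b; X3 -> a; Y1 -> X1 B; Y2 -> X3 X3; Y3 -> S X3

Introduce a nonterminal for each terminal appearing in a rule of length ≥ 2: X1 → f, X2 → b, X3 → a.
Binarize each right-hand side of length ≥ 3 by chaining fresh nonterminals (Y1, Y2, …): affected rules were S → B X1 B; B → S X3 X3; E → S S X3.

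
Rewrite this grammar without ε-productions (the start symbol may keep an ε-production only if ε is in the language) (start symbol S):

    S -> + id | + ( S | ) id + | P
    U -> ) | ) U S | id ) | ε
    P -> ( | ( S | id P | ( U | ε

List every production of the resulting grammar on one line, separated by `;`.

Nullable nonterminals: {P, S, U}.
ε ∈ L(G) since S is nullable, so keep S → ε.
Expand every rule over subsets of its nullable positions: S → + ( S gives + ( S | + (. U → ) U S gives ) U S | ) U | ) S. P → id P gives id P | id.

S -> + id | + ( S | + ( | ) id + | P | ε; U -> ) | ) U S | ) U | ) S | id ); P -> ( | ( S | id P | id | ( U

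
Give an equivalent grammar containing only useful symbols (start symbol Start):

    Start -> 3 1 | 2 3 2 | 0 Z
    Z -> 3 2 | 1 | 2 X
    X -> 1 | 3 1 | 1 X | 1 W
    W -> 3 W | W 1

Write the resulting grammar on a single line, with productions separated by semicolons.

Start -> 3 1 | 2 3 2 | 0 Z; Z -> 3 2 | 1 | 2 X; X -> 1 | 3 1 | 1 X

Generating nonterminals: {Start, X, Z}.
Reachable from Start after that: {Start, X, Z}.
Removed useless symbols: {W} and every production mentioning them.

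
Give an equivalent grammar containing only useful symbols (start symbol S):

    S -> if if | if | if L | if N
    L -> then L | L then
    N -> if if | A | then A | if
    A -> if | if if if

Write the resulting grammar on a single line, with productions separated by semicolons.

Generating nonterminals: {A, N, S}.
Reachable from S after that: {A, N, S}.
Removed useless symbols: {L} and every production mentioning them.

S -> if if | if | if N; N -> if if | A | then A | if; A -> if | if if if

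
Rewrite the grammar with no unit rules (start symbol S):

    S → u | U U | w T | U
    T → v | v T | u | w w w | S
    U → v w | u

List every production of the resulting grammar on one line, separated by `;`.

Unit pairs: S ⇒* {U}; T ⇒* {S, U}.
For each unit pair (A, B), copy every non-unit production of B to A, then drop all unit productions.

S → v w | u | U U | w T; T → v w | u | U U | w T | v | v T | w w w; U → v w | u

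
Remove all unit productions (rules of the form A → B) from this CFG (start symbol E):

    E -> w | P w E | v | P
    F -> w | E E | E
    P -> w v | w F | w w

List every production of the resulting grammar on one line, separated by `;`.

Unit pairs: E ⇒* {P}; F ⇒* {E, P}.
For every A with A ⇒* B via unit rules, add B's non-unit alternatives to A; then delete every rule of the form X → Y.

E -> w | P w E | v | w v | w F | w w; F -> w | P w E | v | E E | w v | w F | w w; P -> w v | w F | w w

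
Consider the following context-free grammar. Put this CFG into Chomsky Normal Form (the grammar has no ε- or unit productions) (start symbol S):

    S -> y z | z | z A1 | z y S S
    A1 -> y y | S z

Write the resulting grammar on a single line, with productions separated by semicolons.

Introduce a nonterminal for each terminal appearing in a rule of length ≥ 2: X1 → y, X2 → z.
Binarize each right-hand side of length ≥ 3 by chaining fresh nonterminals (Y1, Y2, …): affected rules were S → X2 X1 S S.

S -> X1 X2 | z | X2 A1 | X2 Y1; A1 -> X1 X1 | S X2; X1 -> y; X2 -> z; Y1 -> X1 Y2; Y2 -> S S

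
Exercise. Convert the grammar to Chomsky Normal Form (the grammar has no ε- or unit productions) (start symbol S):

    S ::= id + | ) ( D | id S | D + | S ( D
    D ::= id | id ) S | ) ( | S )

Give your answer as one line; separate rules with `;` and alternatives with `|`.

S ::= X1 X2 | X3 Y1 | X1 S | D X2 | S Y2; D ::= id | X1 Y3 | X3 X4 | S X3; X1 ::= id; X2 ::= +; X3 ::= ); X4 ::= (; Y1 ::= X4 D; Y2 ::= X4 D; Y3 ::= X3 S

Introduce a nonterminal for each terminal appearing in a rule of length ≥ 2: X1 → id, X2 → +, X3 → ), X4 → (.
Binarize each right-hand side of length ≥ 3 by chaining fresh nonterminals (Y1, Y2, …): affected rules were S → X3 X4 D; S → S X4 D; D → X1 X3 S.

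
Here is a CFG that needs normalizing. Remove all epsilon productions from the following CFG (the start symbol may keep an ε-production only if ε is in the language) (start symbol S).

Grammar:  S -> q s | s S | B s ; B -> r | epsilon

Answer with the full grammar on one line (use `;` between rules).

S -> q s | s S | B s | s; B -> r

The nullable symbols are {B}.
ε ∉ L(G), so no ε-production is kept.
Add the nullable-subset variants: S → B s gives B s | s.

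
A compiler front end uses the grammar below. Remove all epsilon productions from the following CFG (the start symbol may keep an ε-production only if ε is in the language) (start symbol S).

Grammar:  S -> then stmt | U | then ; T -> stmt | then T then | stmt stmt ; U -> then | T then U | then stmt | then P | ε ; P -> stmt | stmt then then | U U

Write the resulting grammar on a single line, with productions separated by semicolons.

S -> then stmt | U | then | ε; T -> stmt | then T then | stmt stmt; U -> then | T then U | T then | then stmt | then P; P -> stmt | stmt then then | U U | U

Nullable nonterminals: {P, S, U}.
ε ∈ L(G) since S is nullable, so keep S → ε.
Add the nullable-subset variants: U → T then U gives T then U | T then. P → U U gives U U | U.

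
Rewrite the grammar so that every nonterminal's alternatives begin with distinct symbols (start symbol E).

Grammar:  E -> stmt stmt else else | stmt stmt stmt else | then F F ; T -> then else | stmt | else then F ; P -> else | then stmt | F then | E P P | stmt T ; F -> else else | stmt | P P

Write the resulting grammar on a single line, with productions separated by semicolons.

E -> then F F | stmt stmt E'; T -> then else | stmt | else then F; P -> else | then stmt | F then | E P P | stmt T; F -> else else | stmt | P P; E' -> else else | stmt else

E has alternatives sharing prefix 'stmt stmt': factor to E → stmt stmt E' with E' → else else | stmt else.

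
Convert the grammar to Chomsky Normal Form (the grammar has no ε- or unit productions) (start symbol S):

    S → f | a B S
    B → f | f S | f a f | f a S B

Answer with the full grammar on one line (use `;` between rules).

S → f | X1 Y1; B → f | X2 S | X2 Y2 | X2 Y3; X1 → a; X2 → f; Y1 → B S; Y2 → X1 X2; Y3 → X1 Y4; Y4 → S B

Introduce a nonterminal for each terminal appearing in a rule of length ≥ 2: X1 → a, X2 → f.
Binarize each right-hand side of length ≥ 3 by chaining fresh nonterminals (Y1, Y2, …): affected rules were S → X1 B S; B → X2 X1 X2; B → X2 X1 S B.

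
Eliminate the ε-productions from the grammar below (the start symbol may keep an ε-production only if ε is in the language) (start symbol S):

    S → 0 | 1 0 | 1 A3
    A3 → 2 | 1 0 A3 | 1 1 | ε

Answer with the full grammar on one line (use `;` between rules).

Nullable nonterminals: {A3}.
ε ∉ L(G), so no ε-production is kept.
Expand every rule over subsets of its nullable positions: S → 1 A3 gives 1 A3 | 1. A3 → 1 0 A3 gives 1 0 A3 | 1 0.

S → 0 | 1 0 | 1 A3 | 1; A3 → 2 | 1 0 A3 | 1 0 | 1 1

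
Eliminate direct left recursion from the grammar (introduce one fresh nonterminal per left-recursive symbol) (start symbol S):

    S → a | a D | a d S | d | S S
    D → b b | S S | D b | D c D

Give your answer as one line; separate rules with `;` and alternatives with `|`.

Left recursion appears on S, D.
For S: α = {S}, β = {a, a D, a d S, d}. Rewrite as S → β S' and S' → α S' | ε.
For D: α = {b, c D}, β = {b b, S S}. Rewrite as D → β D' and D' → α D' | ε.

S → a S' | a D S' | a d S S' | d S'; D → b b D' | S S D'; S' → S S' | eps; D' → b D' | c D D' | eps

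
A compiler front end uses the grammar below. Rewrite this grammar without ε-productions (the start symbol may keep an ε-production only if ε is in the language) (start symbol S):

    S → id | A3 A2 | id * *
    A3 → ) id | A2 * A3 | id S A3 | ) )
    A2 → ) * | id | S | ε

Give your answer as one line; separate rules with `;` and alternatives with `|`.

S → id | A3 A2 | A3 | id * *; A3 → ) id | A2 * A3 | * A3 | id S A3 | ) ); A2 → ) * | id | S

Nullable set = {A2}.
ε ∉ L(G), so no ε-production is kept.
For each production, add variants omitting each subset of nullable occurrences: S → A3 A2 gives A3 A2 | A3. A3 → A2 * A3 gives A2 * A3 | * A3.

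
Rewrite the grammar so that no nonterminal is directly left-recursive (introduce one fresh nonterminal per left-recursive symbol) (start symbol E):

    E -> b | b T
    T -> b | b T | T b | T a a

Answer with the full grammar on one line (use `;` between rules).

Left recursion appears on T.
For T: α = {b, a a}, β = {b, b T}. Rewrite as T → β T' and T' → α T' | ε.

E -> b | b T; T -> b T' | b T T'; T' -> b T' | a a T' | ε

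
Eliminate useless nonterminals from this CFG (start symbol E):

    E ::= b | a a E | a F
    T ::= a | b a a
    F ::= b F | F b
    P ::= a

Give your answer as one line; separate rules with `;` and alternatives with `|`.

Generating nonterminals: {E, P, T}.
Reachable from E after that: {E}.
Removed useless symbols: {F, P, T} and every production mentioning them.

E ::= b | a a E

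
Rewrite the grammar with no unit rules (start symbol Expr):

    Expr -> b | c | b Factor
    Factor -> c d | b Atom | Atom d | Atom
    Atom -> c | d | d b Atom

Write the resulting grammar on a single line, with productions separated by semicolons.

Unit pairs: Factor ⇒* {Atom}.
Replace each nonterminal's rules with the union of the non-unit rules of every nonterminal it unit-derives.

Expr -> b | c | b Factor; Factor -> c | d | d b Atom | c d | b Atom | Atom d; Atom -> c | d | d b Atom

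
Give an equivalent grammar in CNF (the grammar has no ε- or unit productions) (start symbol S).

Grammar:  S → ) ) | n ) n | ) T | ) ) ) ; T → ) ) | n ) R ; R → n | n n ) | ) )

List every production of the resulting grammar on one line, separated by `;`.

S → X1 X1 | X2 Y1 | X1 T | X1 Y2; T → X1 X1 | X2 Y3; R → n | X2 Y4 | X1 X1; X1 → ); X2 → n; Y1 → X1 X2; Y2 → X1 X1; Y3 → X1 R; Y4 → X2 X1

Introduce a nonterminal for each terminal appearing in a rule of length ≥ 2: X1 → ), X2 → n.
Binarize each right-hand side of length ≥ 3 by chaining fresh nonterminals (Y1, Y2, …): affected rules were S → X2 X1 X2; S → X1 X1 X1; T → X2 X1 R; R → X2 X2 X1.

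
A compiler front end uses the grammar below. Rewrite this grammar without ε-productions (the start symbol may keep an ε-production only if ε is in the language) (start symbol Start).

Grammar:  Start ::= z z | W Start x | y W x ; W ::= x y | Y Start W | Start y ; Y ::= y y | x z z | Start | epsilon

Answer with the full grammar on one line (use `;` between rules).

The nullable symbols are {Y}.
ε ∉ L(G), so no ε-production is kept.
Expand every rule over subsets of its nullable positions: W → Y Start W gives Y Start W | Start W.

Start ::= z z | W Start x | y W x; W ::= x y | Y Start W | Start W | Start y; Y ::= y y | x z z | Start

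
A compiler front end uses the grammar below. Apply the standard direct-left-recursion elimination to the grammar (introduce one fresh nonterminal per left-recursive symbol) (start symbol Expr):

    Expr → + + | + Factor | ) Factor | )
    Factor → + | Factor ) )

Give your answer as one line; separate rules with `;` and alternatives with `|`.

Directly left-recursive nonterminal: Factor.
For Factor: α = {) )}, β = {+}. Rewrite as Factor → β Factor1 and Factor1 → α Factor1 | ε.

Expr → + + | + Factor | ) Factor | ); Factor → + Factor1; Factor1 → ) ) Factor1 | epsilon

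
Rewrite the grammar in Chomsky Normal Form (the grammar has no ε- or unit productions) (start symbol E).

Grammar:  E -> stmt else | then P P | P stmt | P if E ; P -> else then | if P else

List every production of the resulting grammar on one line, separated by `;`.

E -> X1 X2 | X3 Y1 | P X1 | P Y2; P -> X2 X3 | X4 Y3; X1 -> stmt; X2 -> else; X3 -> then; X4 -> if; Y1 -> P P; Y2 -> X4 E; Y3 -> P X2

Introduce a nonterminal for each terminal appearing in a rule of length ≥ 2: X1 → stmt, X2 → else, X3 → then, X4 → if.
Binarize each right-hand side of length ≥ 3 by chaining fresh nonterminals (Y1, Y2, …): affected rules were E → X3 P P; E → P X4 E; P → X4 P X2.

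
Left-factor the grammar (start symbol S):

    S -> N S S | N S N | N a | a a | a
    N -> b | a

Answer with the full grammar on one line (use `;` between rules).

S has alternatives sharing prefix 'N': factor to S → N S' with S' → S S | S N | a.
S has alternatives sharing prefix 'a': factor to S → a S'' with S'' → a | ε.
S' has alternatives sharing prefix 'S': factor to S' → S S''' with S''' → S | N.

S -> N S' | a S''; N -> b | a; S' -> a | S S'''; S'' -> a | ε; S''' -> S | N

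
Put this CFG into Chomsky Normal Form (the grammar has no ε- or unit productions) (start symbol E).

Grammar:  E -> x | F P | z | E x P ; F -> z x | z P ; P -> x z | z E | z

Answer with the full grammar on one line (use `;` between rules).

E -> x | F P | z | E Y1; F -> X2 X1 | X2 P; P -> X1 X2 | X2 E | z; X1 -> x; X2 -> z; Y1 -> X1 P

Introduce a nonterminal for each terminal appearing in a rule of length ≥ 2: X1 → x, X2 → z.
Binarize each right-hand side of length ≥ 3 by chaining fresh nonterminals (Y1, Y2, …): affected rules were E → E X1 P.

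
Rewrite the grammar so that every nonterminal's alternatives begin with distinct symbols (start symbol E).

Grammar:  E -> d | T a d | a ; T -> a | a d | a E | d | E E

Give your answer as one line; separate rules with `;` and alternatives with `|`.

T has alternatives sharing prefix 'a': factor to T → a T' with T' → ε | d | E.

E -> d | T a d | a; T -> d | E E | a T'; T' -> epsilon | d | E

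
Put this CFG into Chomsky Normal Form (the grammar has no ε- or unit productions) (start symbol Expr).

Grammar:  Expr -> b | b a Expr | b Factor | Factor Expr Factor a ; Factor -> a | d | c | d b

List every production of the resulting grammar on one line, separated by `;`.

Expr -> b | X1 Y1 | X1 Factor | Factor Y2; Factor -> a | d | c | X3 X1; X1 -> b; X2 -> a; X3 -> d; Y1 -> X2 Expr; Y2 -> Expr Y3; Y3 -> Factor X2

Introduce a nonterminal for each terminal appearing in a rule of length ≥ 2: X1 → b, X2 → a, X3 → d.
Binarize each right-hand side of length ≥ 3 by chaining fresh nonterminals (Y1, Y2, …): affected rules were Expr → X1 X2 Expr; Expr → Factor Expr Factor X2.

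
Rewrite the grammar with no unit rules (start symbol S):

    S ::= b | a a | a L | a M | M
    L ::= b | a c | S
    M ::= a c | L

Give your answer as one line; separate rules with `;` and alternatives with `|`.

Unit pairs: L ⇒* {M, S}; M ⇒* {L, S}; S ⇒* {L, M}.
Replace each nonterminal's rules with the union of the non-unit rules of every nonterminal it unit-derives.

S ::= b | a c | a a | a L | a M; L ::= b | a c | a a | a L | a M; M ::= b | a c | a a | a L | a M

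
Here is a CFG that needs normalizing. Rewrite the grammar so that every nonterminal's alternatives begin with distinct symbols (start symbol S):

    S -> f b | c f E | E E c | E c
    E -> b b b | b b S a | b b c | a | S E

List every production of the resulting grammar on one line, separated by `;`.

S -> f b | c f E | E S'; E -> a | S E | b b E'; S' -> E c | c; E' -> b | S a | c

S has alternatives sharing prefix 'E': factor to S → E S' with S' → E c | c.
E has alternatives sharing prefix 'b b': factor to E → b b E' with E' → b | S a | c.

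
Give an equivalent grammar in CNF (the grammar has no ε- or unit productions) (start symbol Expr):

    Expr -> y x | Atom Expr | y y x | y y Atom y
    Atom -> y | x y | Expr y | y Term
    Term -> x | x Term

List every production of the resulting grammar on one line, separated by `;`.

Introduce a nonterminal for each terminal appearing in a rule of length ≥ 2: X1 → y, X2 → x.
Binarize each right-hand side of length ≥ 3 by chaining fresh nonterminals (Y1, Y2, …): affected rules were Expr → X1 X1 X2; Expr → X1 X1 Atom X1.

Expr -> X1 X2 | Atom Expr | X1 Y1 | X1 Y2; Atom -> y | X2 X1 | Expr X1 | X1 Term; Term -> x | X2 Term; X1 -> y; X2 -> x; Y1 -> X1 X2; Y2 -> X1 Y3; Y3 -> Atom X1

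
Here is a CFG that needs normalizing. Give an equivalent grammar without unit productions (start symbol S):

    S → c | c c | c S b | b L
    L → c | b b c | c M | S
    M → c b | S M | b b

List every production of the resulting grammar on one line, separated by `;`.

Unit pairs: L ⇒* {S}.
For each unit pair (A, B), copy every non-unit production of B to A, then drop all unit productions.

S → c | c c | c S b | b L; L → c | b b c | c M | c c | c S b | b L; M → c b | S M | b b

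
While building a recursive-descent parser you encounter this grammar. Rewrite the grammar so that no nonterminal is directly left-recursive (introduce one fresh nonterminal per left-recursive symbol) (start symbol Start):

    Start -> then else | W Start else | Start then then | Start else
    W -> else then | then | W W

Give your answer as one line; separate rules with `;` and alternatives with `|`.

Start -> then else Start1 | W Start else Start1; W -> else then W1 | then W1; Start1 -> then then Start1 | else Start1 | ε; W1 -> W W1 | ε

Start, W are directly left-recursive.
For Start: α = {then then, else}, β = {then else, W Start else}. Rewrite as Start → β Start1 and Start1 → α Start1 | ε.
For W: α = {W}, β = {else then, then}. Rewrite as W → β W1 and W1 → α W1 | ε.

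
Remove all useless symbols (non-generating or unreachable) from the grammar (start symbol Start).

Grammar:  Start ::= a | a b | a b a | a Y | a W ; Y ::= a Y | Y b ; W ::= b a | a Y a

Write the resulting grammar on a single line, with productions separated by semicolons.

Start ::= a | a b | a b a | a W; W ::= b a

Generating nonterminals: {Start, W}.
Reachable from Start after that: {Start, W}.
Removed useless symbols: {Y} and every production mentioning them.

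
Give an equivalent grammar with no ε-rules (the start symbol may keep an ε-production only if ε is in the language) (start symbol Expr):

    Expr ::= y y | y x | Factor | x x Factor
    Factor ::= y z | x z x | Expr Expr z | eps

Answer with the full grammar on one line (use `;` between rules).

Expr ::= y y | y x | Factor | x x Factor | x x | eps; Factor ::= y z | x z x | Expr Expr z | Expr z | z

Nullable nonterminals: {Expr, Factor}.
ε ∈ L(G) since Expr is nullable, so keep Expr → ε.
Add the nullable-subset variants: Expr → x x Factor gives x x Factor | x x. Factor → Expr Expr z gives Expr Expr z | Expr z | z.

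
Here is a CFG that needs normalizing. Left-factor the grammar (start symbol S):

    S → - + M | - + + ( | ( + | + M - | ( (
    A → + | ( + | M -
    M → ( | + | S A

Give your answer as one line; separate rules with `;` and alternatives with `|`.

S has alternatives sharing prefix '- +': factor to S → - + S' with S' → M | + (.
S has alternatives sharing prefix '(': factor to S → ( S'' with S'' → + | (.

S → + M - | - + S' | ( S''; A → + | ( + | M -; M → ( | + | S A; S' → M | + (; S'' → + | (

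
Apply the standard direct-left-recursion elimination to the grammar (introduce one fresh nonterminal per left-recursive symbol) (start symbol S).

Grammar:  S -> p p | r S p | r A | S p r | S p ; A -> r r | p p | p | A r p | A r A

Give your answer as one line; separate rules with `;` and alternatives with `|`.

S -> p p S' | r S p S' | r A S'; A -> r r A' | p p A' | p A'; S' -> p r S' | p S' | ε; A' -> r p A' | r A A' | ε

Directly left-recursive nonterminals: S, A.
For S: α = {p r, p}, β = {p p, r S p, r A}. Rewrite as S → β S' and S' → α S' | ε.
For A: α = {r p, r A}, β = {r r, p p, p}. Rewrite as A → β A' and A' → α A' | ε.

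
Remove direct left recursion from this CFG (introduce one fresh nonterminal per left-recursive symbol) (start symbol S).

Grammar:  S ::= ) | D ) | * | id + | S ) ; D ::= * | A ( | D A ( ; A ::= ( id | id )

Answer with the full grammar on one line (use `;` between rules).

S, D are directly left-recursive.
For S: α = {)}, β = {), D ), *, id +}. Rewrite as S → β S' and S' → α S' | ε.
For D: α = {A (}, β = {*, A (}. Rewrite as D → β D' and D' → α D' | ε.

S ::= ) S' | D ) S' | * S' | id + S'; D ::= * D' | A ( D'; A ::= ( id | id ); S' ::= ) S' | eps; D' ::= A ( D' | eps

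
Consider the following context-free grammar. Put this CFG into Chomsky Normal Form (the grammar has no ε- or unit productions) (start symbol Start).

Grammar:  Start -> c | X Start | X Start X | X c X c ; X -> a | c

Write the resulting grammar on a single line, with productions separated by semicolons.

Introduce a nonterminal for each terminal appearing in a rule of length ≥ 2: X1 → c.
Binarize each right-hand side of length ≥ 3 by chaining fresh nonterminals (Y1, Y2, …): affected rules were Start → X Start X; Start → X X1 X X1.

Start -> c | X Start | X Y1 | X Y2; X -> a | c; X1 -> c; Y1 -> Start X; Y2 -> X1 Y3; Y3 -> X X1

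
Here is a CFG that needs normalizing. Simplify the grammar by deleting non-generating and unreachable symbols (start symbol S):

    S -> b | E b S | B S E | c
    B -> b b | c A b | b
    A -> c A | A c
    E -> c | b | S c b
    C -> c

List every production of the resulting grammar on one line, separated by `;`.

S -> b | E b S | B S E | c; B -> b b | b; E -> c | b | S c b

Generating nonterminals: {B, C, E, S}.
Reachable from S after that: {B, E, S}.
Removed useless symbols: {A, C} and every production mentioning them.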